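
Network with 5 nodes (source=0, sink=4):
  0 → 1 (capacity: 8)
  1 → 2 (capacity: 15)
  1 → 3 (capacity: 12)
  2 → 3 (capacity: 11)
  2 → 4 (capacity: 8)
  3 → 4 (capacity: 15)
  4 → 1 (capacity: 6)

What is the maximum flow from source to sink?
Maximum flow = 8

Max flow: 8

Flow assignment:
  0 → 1: 8/8
  1 → 2: 8/15
  2 → 4: 8/8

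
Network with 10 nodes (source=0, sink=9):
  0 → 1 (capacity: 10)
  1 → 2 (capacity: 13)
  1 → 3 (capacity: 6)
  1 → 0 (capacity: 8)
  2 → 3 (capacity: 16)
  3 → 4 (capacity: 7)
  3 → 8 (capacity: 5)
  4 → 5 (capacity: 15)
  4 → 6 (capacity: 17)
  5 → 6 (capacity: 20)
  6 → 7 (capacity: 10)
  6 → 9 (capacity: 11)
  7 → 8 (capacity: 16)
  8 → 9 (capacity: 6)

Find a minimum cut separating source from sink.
Min cut value = 10, edges: (0,1)

Min cut value: 10
Partition: S = [0], T = [1, 2, 3, 4, 5, 6, 7, 8, 9]
Cut edges: (0,1)

By max-flow min-cut theorem, max flow = min cut = 10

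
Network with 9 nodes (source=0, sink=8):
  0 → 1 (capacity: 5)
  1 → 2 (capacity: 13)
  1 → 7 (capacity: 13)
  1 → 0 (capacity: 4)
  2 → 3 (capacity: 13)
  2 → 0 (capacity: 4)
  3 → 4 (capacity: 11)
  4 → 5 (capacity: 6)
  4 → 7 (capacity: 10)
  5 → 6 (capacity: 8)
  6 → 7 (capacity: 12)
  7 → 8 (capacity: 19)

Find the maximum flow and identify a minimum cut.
Max flow = 5, Min cut edges: (0,1)

Maximum flow: 5
Minimum cut: (0,1)
Partition: S = [0], T = [1, 2, 3, 4, 5, 6, 7, 8]

Max-flow min-cut theorem verified: both equal 5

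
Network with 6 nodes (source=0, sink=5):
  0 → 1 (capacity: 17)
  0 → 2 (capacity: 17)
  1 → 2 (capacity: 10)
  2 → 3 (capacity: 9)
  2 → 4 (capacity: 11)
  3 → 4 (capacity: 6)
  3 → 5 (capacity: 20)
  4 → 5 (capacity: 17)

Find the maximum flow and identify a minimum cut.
Max flow = 20, Min cut edges: (2,3), (2,4)

Maximum flow: 20
Minimum cut: (2,3), (2,4)
Partition: S = [0, 1, 2], T = [3, 4, 5]

Max-flow min-cut theorem verified: both equal 20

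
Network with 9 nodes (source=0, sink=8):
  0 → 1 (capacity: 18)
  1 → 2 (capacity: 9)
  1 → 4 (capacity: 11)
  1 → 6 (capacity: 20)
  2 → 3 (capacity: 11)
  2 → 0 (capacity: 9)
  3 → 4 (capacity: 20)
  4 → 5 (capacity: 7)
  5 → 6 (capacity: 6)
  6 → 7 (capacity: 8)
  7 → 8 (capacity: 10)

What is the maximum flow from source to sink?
Maximum flow = 8

Max flow: 8

Flow assignment:
  0 → 1: 8/18
  1 → 6: 8/20
  6 → 7: 8/8
  7 → 8: 8/10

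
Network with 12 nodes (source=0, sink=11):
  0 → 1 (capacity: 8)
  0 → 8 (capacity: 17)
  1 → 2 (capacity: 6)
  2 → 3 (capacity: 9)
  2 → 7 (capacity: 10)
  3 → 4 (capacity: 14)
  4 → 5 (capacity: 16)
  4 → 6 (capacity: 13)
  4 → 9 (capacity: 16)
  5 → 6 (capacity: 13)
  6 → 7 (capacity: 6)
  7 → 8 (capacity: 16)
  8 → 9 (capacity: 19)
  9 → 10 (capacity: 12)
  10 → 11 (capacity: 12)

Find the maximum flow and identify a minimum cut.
Max flow = 12, Min cut edges: (10,11)

Maximum flow: 12
Minimum cut: (10,11)
Partition: S = [0, 1, 2, 3, 4, 5, 6, 7, 8, 9, 10], T = [11]

Max-flow min-cut theorem verified: both equal 12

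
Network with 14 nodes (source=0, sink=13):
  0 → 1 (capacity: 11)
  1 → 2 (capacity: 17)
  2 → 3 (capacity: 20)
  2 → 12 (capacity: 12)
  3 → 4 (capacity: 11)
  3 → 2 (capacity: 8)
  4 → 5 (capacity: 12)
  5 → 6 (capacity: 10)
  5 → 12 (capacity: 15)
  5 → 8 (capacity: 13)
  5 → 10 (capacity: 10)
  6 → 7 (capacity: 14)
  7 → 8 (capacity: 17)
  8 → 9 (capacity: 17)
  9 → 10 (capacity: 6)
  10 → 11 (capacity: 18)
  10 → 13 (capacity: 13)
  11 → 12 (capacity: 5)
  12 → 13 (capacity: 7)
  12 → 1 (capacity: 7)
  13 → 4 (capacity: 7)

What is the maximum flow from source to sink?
Maximum flow = 11

Max flow: 11

Flow assignment:
  0 → 1: 11/11
  1 → 2: 11/17
  2 → 3: 4/20
  2 → 12: 7/12
  3 → 4: 4/11
  4 → 5: 4/12
  5 → 10: 4/10
  10 → 13: 4/13
  12 → 13: 7/7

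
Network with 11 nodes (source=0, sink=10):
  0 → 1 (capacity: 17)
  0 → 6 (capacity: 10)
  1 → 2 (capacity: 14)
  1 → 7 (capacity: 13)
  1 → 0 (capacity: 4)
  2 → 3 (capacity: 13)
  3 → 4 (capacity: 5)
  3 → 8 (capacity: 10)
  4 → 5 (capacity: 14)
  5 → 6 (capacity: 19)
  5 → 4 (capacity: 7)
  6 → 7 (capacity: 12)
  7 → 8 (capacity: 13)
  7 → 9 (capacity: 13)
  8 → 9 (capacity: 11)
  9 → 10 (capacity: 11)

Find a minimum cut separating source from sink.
Min cut value = 11, edges: (9,10)

Min cut value: 11
Partition: S = [0, 1, 2, 3, 4, 5, 6, 7, 8, 9], T = [10]
Cut edges: (9,10)

By max-flow min-cut theorem, max flow = min cut = 11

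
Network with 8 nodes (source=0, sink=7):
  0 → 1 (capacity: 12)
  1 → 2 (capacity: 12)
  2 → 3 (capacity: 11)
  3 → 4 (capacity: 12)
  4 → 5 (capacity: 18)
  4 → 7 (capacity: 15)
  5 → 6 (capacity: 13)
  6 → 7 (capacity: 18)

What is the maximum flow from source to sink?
Maximum flow = 11

Max flow: 11

Flow assignment:
  0 → 1: 11/12
  1 → 2: 11/12
  2 → 3: 11/11
  3 → 4: 11/12
  4 → 7: 11/15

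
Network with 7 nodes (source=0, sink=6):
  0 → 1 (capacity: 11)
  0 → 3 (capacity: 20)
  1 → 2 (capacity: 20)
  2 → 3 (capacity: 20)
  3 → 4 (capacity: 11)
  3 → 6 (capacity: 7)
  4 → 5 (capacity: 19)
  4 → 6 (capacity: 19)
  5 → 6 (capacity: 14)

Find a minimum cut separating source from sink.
Min cut value = 18, edges: (3,4), (3,6)

Min cut value: 18
Partition: S = [0, 1, 2, 3], T = [4, 5, 6]
Cut edges: (3,4), (3,6)

By max-flow min-cut theorem, max flow = min cut = 18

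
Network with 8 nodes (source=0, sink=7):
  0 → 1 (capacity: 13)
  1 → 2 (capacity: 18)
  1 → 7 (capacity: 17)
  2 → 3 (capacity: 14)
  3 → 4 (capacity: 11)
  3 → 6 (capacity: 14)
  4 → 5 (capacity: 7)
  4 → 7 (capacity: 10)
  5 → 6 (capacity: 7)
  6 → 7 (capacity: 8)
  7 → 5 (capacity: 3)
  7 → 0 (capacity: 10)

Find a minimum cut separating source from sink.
Min cut value = 13, edges: (0,1)

Min cut value: 13
Partition: S = [0], T = [1, 2, 3, 4, 5, 6, 7]
Cut edges: (0,1)

By max-flow min-cut theorem, max flow = min cut = 13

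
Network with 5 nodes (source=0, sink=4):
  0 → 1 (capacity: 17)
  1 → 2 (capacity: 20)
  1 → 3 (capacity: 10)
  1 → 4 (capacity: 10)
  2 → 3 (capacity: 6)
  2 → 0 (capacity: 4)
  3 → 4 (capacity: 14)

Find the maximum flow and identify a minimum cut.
Max flow = 17, Min cut edges: (0,1)

Maximum flow: 17
Minimum cut: (0,1)
Partition: S = [0], T = [1, 2, 3, 4]

Max-flow min-cut theorem verified: both equal 17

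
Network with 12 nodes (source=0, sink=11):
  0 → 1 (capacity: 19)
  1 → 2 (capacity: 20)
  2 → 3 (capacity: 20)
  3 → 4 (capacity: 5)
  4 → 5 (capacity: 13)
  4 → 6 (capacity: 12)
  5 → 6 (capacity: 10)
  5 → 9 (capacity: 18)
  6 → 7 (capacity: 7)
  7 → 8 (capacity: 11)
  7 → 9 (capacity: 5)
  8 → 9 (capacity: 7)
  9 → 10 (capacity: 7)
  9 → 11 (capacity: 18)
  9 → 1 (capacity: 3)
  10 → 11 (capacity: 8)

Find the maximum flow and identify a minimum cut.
Max flow = 5, Min cut edges: (3,4)

Maximum flow: 5
Minimum cut: (3,4)
Partition: S = [0, 1, 2, 3], T = [4, 5, 6, 7, 8, 9, 10, 11]

Max-flow min-cut theorem verified: both equal 5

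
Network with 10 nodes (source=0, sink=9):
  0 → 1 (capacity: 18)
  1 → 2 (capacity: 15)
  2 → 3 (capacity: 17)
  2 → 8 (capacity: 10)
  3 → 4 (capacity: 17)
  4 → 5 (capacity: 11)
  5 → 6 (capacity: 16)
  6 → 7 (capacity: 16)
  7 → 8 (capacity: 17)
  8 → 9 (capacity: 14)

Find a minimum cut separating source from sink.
Min cut value = 14, edges: (8,9)

Min cut value: 14
Partition: S = [0, 1, 2, 3, 4, 5, 6, 7, 8], T = [9]
Cut edges: (8,9)

By max-flow min-cut theorem, max flow = min cut = 14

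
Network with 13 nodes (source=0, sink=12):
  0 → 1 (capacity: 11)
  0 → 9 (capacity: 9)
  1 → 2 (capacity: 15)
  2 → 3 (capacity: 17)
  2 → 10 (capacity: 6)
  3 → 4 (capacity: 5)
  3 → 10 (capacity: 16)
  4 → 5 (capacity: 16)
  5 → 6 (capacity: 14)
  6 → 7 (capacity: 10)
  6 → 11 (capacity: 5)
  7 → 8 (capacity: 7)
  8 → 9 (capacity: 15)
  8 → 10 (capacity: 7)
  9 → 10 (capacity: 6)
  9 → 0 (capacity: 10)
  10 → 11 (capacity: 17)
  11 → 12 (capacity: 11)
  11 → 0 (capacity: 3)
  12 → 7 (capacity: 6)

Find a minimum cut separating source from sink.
Min cut value = 11, edges: (11,12)

Min cut value: 11
Partition: S = [0, 1, 2, 3, 4, 5, 6, 7, 8, 9, 10, 11], T = [12]
Cut edges: (11,12)

By max-flow min-cut theorem, max flow = min cut = 11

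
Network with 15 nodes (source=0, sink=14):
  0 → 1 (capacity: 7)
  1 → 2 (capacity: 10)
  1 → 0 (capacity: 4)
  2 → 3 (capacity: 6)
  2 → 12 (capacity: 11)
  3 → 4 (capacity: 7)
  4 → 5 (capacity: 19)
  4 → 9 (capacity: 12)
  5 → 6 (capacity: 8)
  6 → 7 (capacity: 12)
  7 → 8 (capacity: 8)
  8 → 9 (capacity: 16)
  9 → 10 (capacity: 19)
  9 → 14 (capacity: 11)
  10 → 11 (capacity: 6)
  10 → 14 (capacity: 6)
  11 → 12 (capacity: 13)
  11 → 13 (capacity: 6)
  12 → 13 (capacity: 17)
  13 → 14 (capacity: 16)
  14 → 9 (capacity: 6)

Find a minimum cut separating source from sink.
Min cut value = 7, edges: (0,1)

Min cut value: 7
Partition: S = [0], T = [1, 2, 3, 4, 5, 6, 7, 8, 9, 10, 11, 12, 13, 14]
Cut edges: (0,1)

By max-flow min-cut theorem, max flow = min cut = 7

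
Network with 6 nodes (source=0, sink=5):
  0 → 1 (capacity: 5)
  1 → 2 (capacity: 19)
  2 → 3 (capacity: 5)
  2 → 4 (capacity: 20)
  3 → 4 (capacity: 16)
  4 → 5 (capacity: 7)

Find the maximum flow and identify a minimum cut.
Max flow = 5, Min cut edges: (0,1)

Maximum flow: 5
Minimum cut: (0,1)
Partition: S = [0], T = [1, 2, 3, 4, 5]

Max-flow min-cut theorem verified: both equal 5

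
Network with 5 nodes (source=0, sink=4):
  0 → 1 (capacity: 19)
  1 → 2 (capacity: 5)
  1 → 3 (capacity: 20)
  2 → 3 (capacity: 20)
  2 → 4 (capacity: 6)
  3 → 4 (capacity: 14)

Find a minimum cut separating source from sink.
Min cut value = 19, edges: (1,2), (3,4)

Min cut value: 19
Partition: S = [0, 1, 3], T = [2, 4]
Cut edges: (1,2), (3,4)

By max-flow min-cut theorem, max flow = min cut = 19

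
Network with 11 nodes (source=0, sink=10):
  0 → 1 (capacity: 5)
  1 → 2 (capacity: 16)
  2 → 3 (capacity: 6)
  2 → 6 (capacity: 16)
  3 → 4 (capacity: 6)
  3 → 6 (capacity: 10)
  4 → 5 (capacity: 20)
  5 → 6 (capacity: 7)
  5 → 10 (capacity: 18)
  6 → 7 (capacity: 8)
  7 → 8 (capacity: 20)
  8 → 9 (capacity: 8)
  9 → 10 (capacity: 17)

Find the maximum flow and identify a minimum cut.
Max flow = 5, Min cut edges: (0,1)

Maximum flow: 5
Minimum cut: (0,1)
Partition: S = [0], T = [1, 2, 3, 4, 5, 6, 7, 8, 9, 10]

Max-flow min-cut theorem verified: both equal 5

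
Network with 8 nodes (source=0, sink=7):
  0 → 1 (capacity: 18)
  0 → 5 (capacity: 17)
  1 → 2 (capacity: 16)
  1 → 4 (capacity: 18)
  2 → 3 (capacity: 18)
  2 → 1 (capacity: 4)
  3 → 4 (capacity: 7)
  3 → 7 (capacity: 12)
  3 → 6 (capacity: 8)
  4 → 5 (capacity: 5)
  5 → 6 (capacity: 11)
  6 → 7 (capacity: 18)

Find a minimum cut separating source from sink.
Min cut value = 27, edges: (1,2), (5,6)

Min cut value: 27
Partition: S = [0, 1, 4, 5], T = [2, 3, 6, 7]
Cut edges: (1,2), (5,6)

By max-flow min-cut theorem, max flow = min cut = 27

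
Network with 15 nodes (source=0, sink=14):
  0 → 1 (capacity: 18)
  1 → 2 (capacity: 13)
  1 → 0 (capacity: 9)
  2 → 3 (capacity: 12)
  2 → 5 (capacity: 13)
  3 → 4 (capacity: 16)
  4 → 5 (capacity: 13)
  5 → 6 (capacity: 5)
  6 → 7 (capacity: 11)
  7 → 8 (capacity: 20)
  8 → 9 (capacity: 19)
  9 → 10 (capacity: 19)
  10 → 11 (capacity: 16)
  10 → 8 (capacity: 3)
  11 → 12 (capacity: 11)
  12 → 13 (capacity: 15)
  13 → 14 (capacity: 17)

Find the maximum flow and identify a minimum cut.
Max flow = 5, Min cut edges: (5,6)

Maximum flow: 5
Minimum cut: (5,6)
Partition: S = [0, 1, 2, 3, 4, 5], T = [6, 7, 8, 9, 10, 11, 12, 13, 14]

Max-flow min-cut theorem verified: both equal 5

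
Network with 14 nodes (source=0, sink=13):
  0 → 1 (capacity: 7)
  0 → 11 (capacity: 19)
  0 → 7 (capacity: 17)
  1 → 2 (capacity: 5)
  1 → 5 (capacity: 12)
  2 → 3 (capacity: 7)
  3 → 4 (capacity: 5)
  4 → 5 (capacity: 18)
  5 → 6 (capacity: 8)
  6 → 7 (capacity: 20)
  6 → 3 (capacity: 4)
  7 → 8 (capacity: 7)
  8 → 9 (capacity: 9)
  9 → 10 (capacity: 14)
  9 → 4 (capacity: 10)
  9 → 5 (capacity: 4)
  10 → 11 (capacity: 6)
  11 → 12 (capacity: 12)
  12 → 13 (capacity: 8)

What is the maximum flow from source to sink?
Maximum flow = 8

Max flow: 8

Flow assignment:
  0 → 1: 6/7
  0 → 11: 2/19
  1 → 5: 6/12
  5 → 6: 7/8
  6 → 7: 7/20
  7 → 8: 7/7
  8 → 9: 7/9
  9 → 10: 6/14
  9 → 5: 1/4
  10 → 11: 6/6
  11 → 12: 8/12
  12 → 13: 8/8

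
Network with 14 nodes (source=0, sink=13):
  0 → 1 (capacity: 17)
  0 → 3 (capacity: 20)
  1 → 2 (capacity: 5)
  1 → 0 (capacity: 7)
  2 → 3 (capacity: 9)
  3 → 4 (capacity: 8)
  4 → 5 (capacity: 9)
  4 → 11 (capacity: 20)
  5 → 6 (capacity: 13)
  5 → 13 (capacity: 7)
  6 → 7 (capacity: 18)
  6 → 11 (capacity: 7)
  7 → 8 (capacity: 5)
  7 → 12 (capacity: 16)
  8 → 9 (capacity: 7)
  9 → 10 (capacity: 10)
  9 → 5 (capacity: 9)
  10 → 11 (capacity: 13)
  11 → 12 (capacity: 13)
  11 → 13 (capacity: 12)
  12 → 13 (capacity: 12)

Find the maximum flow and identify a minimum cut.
Max flow = 8, Min cut edges: (3,4)

Maximum flow: 8
Minimum cut: (3,4)
Partition: S = [0, 1, 2, 3], T = [4, 5, 6, 7, 8, 9, 10, 11, 12, 13]

Max-flow min-cut theorem verified: both equal 8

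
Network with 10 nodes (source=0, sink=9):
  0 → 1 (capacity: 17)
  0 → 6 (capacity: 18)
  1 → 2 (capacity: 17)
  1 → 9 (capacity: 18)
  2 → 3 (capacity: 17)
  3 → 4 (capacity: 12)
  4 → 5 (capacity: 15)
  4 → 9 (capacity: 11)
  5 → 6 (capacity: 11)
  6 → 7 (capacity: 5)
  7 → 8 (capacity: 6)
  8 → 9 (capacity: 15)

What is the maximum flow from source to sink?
Maximum flow = 22

Max flow: 22

Flow assignment:
  0 → 1: 17/17
  0 → 6: 5/18
  1 → 9: 17/18
  6 → 7: 5/5
  7 → 8: 5/6
  8 → 9: 5/15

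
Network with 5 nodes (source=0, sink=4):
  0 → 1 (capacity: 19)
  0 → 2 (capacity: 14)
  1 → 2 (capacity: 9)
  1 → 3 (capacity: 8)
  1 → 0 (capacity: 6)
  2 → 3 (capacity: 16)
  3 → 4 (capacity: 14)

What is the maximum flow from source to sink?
Maximum flow = 14

Max flow: 14

Flow assignment:
  0 → 1: 9/19
  0 → 2: 5/14
  1 → 2: 9/9
  2 → 3: 14/16
  3 → 4: 14/14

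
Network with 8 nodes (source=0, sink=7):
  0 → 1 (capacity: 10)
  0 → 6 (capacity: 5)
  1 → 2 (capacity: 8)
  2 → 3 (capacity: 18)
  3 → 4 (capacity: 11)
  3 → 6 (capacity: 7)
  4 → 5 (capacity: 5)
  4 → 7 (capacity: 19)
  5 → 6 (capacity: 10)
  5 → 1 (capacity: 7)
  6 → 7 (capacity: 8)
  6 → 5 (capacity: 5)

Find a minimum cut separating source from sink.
Min cut value = 13, edges: (0,6), (1,2)

Min cut value: 13
Partition: S = [0, 1], T = [2, 3, 4, 5, 6, 7]
Cut edges: (0,6), (1,2)

By max-flow min-cut theorem, max flow = min cut = 13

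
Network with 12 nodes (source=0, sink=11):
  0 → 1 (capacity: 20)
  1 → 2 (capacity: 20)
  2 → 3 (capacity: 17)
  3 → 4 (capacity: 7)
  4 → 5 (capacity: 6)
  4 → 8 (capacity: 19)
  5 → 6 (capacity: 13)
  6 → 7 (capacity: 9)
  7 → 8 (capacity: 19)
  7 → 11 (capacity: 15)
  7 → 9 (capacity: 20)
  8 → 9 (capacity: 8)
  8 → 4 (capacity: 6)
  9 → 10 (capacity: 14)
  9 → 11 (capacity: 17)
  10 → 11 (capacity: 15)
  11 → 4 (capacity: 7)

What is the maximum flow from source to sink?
Maximum flow = 7

Max flow: 7

Flow assignment:
  0 → 1: 7/20
  1 → 2: 7/20
  2 → 3: 7/17
  3 → 4: 7/7
  4 → 8: 7/19
  8 → 9: 7/8
  9 → 11: 7/17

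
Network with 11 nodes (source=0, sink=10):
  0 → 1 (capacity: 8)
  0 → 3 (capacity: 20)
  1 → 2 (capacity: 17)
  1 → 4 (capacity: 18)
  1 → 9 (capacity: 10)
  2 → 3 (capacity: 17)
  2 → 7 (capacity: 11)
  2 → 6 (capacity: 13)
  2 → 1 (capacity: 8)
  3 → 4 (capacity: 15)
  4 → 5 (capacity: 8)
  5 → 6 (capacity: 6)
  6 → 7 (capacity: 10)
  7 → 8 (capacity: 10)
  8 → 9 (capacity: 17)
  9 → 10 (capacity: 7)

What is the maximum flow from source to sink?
Maximum flow = 7

Max flow: 7

Flow assignment:
  0 → 1: 1/8
  0 → 3: 6/20
  1 → 9: 1/10
  3 → 4: 6/15
  4 → 5: 6/8
  5 → 6: 6/6
  6 → 7: 6/10
  7 → 8: 6/10
  8 → 9: 6/17
  9 → 10: 7/7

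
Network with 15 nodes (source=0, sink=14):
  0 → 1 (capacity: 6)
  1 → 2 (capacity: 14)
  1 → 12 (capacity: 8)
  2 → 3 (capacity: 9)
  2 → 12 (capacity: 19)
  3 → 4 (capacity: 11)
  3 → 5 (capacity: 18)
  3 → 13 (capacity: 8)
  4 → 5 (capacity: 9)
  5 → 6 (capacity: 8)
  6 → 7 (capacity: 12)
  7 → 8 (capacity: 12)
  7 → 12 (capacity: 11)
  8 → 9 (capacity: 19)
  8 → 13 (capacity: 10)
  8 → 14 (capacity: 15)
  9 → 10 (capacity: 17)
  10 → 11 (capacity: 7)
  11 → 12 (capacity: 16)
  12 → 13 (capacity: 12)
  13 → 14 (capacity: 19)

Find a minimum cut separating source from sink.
Min cut value = 6, edges: (0,1)

Min cut value: 6
Partition: S = [0], T = [1, 2, 3, 4, 5, 6, 7, 8, 9, 10, 11, 12, 13, 14]
Cut edges: (0,1)

By max-flow min-cut theorem, max flow = min cut = 6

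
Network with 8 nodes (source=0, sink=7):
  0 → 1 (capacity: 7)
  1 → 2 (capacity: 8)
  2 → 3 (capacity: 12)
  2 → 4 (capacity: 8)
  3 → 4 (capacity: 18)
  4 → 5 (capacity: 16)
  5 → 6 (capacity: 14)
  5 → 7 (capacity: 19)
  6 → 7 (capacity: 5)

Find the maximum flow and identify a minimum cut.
Max flow = 7, Min cut edges: (0,1)

Maximum flow: 7
Minimum cut: (0,1)
Partition: S = [0], T = [1, 2, 3, 4, 5, 6, 7]

Max-flow min-cut theorem verified: both equal 7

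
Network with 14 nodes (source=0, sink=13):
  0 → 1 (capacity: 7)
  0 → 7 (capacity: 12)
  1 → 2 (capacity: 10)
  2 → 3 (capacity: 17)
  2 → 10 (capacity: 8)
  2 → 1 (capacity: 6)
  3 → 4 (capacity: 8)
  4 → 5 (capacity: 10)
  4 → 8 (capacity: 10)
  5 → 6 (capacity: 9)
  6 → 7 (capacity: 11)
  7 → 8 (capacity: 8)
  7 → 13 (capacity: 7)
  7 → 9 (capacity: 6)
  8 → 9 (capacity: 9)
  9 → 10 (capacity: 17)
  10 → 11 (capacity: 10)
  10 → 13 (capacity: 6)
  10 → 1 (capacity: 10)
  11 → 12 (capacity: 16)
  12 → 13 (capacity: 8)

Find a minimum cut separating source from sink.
Min cut value = 19, edges: (0,1), (0,7)

Min cut value: 19
Partition: S = [0], T = [1, 2, 3, 4, 5, 6, 7, 8, 9, 10, 11, 12, 13]
Cut edges: (0,1), (0,7)

By max-flow min-cut theorem, max flow = min cut = 19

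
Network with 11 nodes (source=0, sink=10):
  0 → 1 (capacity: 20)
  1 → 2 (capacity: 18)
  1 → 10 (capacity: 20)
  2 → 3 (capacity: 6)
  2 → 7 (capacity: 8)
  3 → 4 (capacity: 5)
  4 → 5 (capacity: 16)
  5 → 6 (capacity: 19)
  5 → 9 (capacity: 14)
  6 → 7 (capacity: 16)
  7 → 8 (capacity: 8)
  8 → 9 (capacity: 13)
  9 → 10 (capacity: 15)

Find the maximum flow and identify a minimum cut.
Max flow = 20, Min cut edges: (0,1)

Maximum flow: 20
Minimum cut: (0,1)
Partition: S = [0], T = [1, 2, 3, 4, 5, 6, 7, 8, 9, 10]

Max-flow min-cut theorem verified: both equal 20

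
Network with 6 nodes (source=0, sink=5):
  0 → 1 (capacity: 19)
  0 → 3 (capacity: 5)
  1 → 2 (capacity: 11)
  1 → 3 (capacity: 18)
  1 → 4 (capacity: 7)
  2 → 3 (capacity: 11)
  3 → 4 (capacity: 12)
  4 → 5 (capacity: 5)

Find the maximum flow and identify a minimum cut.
Max flow = 5, Min cut edges: (4,5)

Maximum flow: 5
Minimum cut: (4,5)
Partition: S = [0, 1, 2, 3, 4], T = [5]

Max-flow min-cut theorem verified: both equal 5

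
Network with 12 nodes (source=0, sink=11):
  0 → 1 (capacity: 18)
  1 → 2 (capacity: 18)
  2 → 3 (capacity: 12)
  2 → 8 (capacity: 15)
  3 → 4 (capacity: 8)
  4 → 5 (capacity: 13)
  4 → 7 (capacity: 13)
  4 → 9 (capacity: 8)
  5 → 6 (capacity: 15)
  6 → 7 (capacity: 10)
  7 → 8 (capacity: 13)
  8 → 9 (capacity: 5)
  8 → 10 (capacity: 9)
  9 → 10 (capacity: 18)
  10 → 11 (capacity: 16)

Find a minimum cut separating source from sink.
Min cut value = 16, edges: (10,11)

Min cut value: 16
Partition: S = [0, 1, 2, 3, 4, 5, 6, 7, 8, 9, 10], T = [11]
Cut edges: (10,11)

By max-flow min-cut theorem, max flow = min cut = 16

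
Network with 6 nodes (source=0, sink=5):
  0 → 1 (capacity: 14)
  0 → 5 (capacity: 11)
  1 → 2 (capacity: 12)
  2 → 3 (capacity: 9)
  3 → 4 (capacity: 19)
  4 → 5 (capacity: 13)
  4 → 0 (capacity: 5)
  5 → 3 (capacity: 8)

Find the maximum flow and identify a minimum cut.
Max flow = 20, Min cut edges: (0,5), (2,3)

Maximum flow: 20
Minimum cut: (0,5), (2,3)
Partition: S = [0, 1, 2], T = [3, 4, 5]

Max-flow min-cut theorem verified: both equal 20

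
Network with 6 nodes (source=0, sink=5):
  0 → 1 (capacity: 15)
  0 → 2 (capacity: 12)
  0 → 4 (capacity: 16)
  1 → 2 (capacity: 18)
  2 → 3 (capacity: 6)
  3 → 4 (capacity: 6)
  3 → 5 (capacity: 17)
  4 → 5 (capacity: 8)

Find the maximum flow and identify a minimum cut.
Max flow = 14, Min cut edges: (2,3), (4,5)

Maximum flow: 14
Minimum cut: (2,3), (4,5)
Partition: S = [0, 1, 2, 4], T = [3, 5]

Max-flow min-cut theorem verified: both equal 14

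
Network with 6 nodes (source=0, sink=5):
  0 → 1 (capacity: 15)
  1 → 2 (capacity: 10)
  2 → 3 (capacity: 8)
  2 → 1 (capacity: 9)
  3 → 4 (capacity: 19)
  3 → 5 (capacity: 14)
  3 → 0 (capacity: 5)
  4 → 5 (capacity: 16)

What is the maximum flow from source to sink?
Maximum flow = 8

Max flow: 8

Flow assignment:
  0 → 1: 8/15
  1 → 2: 8/10
  2 → 3: 8/8
  3 → 5: 8/14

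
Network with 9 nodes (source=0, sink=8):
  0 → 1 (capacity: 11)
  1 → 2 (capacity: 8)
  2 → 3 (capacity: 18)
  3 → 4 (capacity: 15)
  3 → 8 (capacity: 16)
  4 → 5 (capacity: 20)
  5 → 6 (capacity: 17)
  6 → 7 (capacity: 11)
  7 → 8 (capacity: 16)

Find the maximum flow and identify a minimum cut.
Max flow = 8, Min cut edges: (1,2)

Maximum flow: 8
Minimum cut: (1,2)
Partition: S = [0, 1], T = [2, 3, 4, 5, 6, 7, 8]

Max-flow min-cut theorem verified: both equal 8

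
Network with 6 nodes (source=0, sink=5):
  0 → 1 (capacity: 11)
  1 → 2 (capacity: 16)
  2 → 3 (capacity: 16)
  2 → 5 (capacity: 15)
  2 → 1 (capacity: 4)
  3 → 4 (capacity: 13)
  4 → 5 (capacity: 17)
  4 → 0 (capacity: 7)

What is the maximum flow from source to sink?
Maximum flow = 11

Max flow: 11

Flow assignment:
  0 → 1: 11/11
  1 → 2: 11/16
  2 → 5: 11/15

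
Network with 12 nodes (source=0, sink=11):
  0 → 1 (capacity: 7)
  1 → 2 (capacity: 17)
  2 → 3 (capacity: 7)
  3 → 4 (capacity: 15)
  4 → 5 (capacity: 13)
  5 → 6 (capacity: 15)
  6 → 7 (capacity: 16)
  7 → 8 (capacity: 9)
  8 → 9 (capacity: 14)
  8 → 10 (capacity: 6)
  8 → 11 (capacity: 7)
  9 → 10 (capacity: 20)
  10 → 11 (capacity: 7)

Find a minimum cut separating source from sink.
Min cut value = 7, edges: (2,3)

Min cut value: 7
Partition: S = [0, 1, 2], T = [3, 4, 5, 6, 7, 8, 9, 10, 11]
Cut edges: (2,3)

By max-flow min-cut theorem, max flow = min cut = 7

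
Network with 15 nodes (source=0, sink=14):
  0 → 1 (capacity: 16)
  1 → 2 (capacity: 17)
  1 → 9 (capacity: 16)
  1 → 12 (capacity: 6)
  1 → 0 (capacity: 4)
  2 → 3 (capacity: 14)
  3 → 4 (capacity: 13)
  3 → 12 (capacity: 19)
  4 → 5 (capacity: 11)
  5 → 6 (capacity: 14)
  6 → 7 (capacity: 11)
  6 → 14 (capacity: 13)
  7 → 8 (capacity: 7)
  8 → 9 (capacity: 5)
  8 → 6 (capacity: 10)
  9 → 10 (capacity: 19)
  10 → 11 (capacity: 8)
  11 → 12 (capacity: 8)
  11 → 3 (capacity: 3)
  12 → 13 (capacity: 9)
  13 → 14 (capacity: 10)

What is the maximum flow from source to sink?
Maximum flow = 16

Max flow: 16

Flow assignment:
  0 → 1: 16/16
  1 → 2: 10/17
  1 → 12: 6/6
  2 → 3: 10/14
  3 → 4: 7/13
  3 → 12: 3/19
  4 → 5: 7/11
  5 → 6: 7/14
  6 → 14: 7/13
  12 → 13: 9/9
  13 → 14: 9/10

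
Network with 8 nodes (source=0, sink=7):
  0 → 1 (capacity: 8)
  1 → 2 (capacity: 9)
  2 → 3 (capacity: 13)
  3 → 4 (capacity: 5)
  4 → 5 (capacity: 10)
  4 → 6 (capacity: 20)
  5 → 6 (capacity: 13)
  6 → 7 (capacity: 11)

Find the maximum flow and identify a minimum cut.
Max flow = 5, Min cut edges: (3,4)

Maximum flow: 5
Minimum cut: (3,4)
Partition: S = [0, 1, 2, 3], T = [4, 5, 6, 7]

Max-flow min-cut theorem verified: both equal 5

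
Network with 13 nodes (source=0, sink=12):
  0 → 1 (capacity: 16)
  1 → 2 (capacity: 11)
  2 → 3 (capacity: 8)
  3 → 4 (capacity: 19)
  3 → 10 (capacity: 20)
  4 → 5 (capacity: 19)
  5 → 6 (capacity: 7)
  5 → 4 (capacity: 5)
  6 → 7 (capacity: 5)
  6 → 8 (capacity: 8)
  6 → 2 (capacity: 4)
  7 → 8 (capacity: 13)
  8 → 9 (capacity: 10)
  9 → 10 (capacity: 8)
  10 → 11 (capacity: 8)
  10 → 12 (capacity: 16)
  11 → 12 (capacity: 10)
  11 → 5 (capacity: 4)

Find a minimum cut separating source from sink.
Min cut value = 8, edges: (2,3)

Min cut value: 8
Partition: S = [0, 1, 2], T = [3, 4, 5, 6, 7, 8, 9, 10, 11, 12]
Cut edges: (2,3)

By max-flow min-cut theorem, max flow = min cut = 8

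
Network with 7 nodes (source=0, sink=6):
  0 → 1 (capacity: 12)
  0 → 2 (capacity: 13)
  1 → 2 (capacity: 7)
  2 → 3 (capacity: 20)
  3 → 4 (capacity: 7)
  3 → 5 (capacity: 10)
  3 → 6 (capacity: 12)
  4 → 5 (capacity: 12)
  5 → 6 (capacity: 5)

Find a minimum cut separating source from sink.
Min cut value = 17, edges: (3,6), (5,6)

Min cut value: 17
Partition: S = [0, 1, 2, 3, 4, 5], T = [6]
Cut edges: (3,6), (5,6)

By max-flow min-cut theorem, max flow = min cut = 17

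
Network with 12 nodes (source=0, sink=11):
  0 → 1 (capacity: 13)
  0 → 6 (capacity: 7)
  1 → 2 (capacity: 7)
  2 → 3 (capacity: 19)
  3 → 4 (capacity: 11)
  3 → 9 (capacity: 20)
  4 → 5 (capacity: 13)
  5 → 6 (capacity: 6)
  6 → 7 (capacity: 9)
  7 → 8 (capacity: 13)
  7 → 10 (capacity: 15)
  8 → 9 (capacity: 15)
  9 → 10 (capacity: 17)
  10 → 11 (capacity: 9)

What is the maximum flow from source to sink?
Maximum flow = 9

Max flow: 9

Flow assignment:
  0 → 1: 7/13
  0 → 6: 2/7
  1 → 2: 7/7
  2 → 3: 7/19
  3 → 9: 7/20
  6 → 7: 2/9
  7 → 10: 2/15
  9 → 10: 7/17
  10 → 11: 9/9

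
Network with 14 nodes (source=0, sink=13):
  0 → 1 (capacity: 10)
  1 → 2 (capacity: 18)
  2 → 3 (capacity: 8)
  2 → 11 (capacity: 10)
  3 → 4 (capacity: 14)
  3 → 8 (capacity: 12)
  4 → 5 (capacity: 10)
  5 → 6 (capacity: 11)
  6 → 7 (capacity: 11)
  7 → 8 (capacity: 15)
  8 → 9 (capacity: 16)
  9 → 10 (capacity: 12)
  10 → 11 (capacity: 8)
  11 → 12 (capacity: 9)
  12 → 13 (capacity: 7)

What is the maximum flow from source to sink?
Maximum flow = 7

Max flow: 7

Flow assignment:
  0 → 1: 7/10
  1 → 2: 7/18
  2 → 11: 7/10
  11 → 12: 7/9
  12 → 13: 7/7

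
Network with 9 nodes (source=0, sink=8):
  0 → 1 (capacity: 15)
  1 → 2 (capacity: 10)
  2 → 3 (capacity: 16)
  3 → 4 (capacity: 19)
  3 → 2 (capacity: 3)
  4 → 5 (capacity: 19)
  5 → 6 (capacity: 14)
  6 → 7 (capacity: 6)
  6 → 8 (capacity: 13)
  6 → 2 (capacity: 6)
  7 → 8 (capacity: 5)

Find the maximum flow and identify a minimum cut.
Max flow = 10, Min cut edges: (1,2)

Maximum flow: 10
Minimum cut: (1,2)
Partition: S = [0, 1], T = [2, 3, 4, 5, 6, 7, 8]

Max-flow min-cut theorem verified: both equal 10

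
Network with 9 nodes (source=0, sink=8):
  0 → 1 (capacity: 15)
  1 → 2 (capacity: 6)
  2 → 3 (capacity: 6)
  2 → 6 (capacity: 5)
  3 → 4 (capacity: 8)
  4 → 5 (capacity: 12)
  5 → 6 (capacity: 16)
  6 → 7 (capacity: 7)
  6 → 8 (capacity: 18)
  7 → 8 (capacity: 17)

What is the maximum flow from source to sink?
Maximum flow = 6

Max flow: 6

Flow assignment:
  0 → 1: 6/15
  1 → 2: 6/6
  2 → 3: 1/6
  2 → 6: 5/5
  3 → 4: 1/8
  4 → 5: 1/12
  5 → 6: 1/16
  6 → 8: 6/18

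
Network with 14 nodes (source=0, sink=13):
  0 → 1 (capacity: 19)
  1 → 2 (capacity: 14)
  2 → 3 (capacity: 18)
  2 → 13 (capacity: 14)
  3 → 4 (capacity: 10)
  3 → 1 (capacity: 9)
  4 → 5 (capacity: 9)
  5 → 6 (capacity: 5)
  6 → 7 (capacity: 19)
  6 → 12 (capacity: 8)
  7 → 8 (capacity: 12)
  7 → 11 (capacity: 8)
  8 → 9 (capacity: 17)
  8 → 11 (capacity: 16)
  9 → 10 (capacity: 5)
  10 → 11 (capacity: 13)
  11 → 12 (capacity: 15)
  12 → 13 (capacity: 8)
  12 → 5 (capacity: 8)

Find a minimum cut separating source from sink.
Min cut value = 14, edges: (1,2)

Min cut value: 14
Partition: S = [0, 1], T = [2, 3, 4, 5, 6, 7, 8, 9, 10, 11, 12, 13]
Cut edges: (1,2)

By max-flow min-cut theorem, max flow = min cut = 14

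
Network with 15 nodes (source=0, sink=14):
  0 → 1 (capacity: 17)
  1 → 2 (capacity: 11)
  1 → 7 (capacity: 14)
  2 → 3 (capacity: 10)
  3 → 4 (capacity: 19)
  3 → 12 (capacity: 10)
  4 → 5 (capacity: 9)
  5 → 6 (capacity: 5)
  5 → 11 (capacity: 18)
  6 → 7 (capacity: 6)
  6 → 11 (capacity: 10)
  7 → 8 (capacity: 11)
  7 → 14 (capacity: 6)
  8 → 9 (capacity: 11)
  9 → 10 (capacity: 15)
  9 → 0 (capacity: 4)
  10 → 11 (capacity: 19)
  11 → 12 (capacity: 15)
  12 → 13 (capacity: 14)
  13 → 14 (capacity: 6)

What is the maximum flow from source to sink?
Maximum flow = 12

Max flow: 12

Flow assignment:
  0 → 1: 12/17
  1 → 2: 5/11
  1 → 7: 7/14
  2 → 3: 5/10
  3 → 12: 5/10
  7 → 8: 1/11
  7 → 14: 6/6
  8 → 9: 1/11
  9 → 10: 1/15
  10 → 11: 1/19
  11 → 12: 1/15
  12 → 13: 6/14
  13 → 14: 6/6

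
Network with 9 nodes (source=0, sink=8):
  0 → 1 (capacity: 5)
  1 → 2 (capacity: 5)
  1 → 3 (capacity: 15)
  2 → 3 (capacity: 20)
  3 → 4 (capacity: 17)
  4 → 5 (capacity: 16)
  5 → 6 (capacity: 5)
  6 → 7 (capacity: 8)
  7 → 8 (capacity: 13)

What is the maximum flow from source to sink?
Maximum flow = 5

Max flow: 5

Flow assignment:
  0 → 1: 5/5
  1 → 3: 5/15
  3 → 4: 5/17
  4 → 5: 5/16
  5 → 6: 5/5
  6 → 7: 5/8
  7 → 8: 5/13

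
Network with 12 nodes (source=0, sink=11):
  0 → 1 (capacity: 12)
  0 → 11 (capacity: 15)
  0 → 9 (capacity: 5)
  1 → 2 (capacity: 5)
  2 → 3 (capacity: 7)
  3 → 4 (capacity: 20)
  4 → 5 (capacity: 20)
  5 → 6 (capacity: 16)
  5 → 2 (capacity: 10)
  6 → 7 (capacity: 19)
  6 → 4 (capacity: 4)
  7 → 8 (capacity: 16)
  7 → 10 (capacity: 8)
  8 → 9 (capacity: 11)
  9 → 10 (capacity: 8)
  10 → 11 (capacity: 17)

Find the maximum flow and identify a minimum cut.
Max flow = 25, Min cut edges: (0,11), (0,9), (1,2)

Maximum flow: 25
Minimum cut: (0,11), (0,9), (1,2)
Partition: S = [0, 1], T = [2, 3, 4, 5, 6, 7, 8, 9, 10, 11]

Max-flow min-cut theorem verified: both equal 25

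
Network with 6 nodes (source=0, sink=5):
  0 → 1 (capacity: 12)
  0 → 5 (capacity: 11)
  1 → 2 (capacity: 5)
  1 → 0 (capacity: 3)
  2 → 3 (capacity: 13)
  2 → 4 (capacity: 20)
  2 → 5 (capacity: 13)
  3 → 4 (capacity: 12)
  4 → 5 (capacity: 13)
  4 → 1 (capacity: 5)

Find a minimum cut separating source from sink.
Min cut value = 16, edges: (0,5), (1,2)

Min cut value: 16
Partition: S = [0, 1], T = [2, 3, 4, 5]
Cut edges: (0,5), (1,2)

By max-flow min-cut theorem, max flow = min cut = 16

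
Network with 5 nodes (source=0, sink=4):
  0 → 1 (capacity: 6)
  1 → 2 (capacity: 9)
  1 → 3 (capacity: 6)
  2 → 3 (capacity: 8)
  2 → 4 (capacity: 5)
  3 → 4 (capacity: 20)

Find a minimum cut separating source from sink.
Min cut value = 6, edges: (0,1)

Min cut value: 6
Partition: S = [0], T = [1, 2, 3, 4]
Cut edges: (0,1)

By max-flow min-cut theorem, max flow = min cut = 6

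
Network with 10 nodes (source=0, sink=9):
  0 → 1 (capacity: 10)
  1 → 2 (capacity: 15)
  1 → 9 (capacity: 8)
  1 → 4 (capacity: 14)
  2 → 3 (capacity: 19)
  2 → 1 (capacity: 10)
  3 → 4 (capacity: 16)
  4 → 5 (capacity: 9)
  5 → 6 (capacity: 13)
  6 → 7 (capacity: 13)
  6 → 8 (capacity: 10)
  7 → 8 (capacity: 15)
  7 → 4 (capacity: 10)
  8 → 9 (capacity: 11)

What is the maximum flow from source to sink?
Maximum flow = 10

Max flow: 10

Flow assignment:
  0 → 1: 10/10
  1 → 9: 8/8
  1 → 4: 2/14
  4 → 5: 2/9
  5 → 6: 2/13
  6 → 8: 2/10
  8 → 9: 2/11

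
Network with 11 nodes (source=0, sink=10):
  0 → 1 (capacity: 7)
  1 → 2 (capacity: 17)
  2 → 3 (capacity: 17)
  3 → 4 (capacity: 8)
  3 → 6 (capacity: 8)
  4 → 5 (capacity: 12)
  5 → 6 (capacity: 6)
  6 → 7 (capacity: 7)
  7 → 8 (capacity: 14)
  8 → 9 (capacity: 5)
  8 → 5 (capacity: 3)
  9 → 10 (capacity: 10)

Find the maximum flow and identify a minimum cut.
Max flow = 5, Min cut edges: (8,9)

Maximum flow: 5
Minimum cut: (8,9)
Partition: S = [0, 1, 2, 3, 4, 5, 6, 7, 8], T = [9, 10]

Max-flow min-cut theorem verified: both equal 5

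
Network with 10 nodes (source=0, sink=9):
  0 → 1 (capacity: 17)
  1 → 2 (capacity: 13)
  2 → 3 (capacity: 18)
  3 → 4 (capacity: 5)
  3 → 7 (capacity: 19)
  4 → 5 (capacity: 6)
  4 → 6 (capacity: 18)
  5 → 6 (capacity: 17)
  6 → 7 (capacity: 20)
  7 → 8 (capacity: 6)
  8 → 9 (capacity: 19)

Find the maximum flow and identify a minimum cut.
Max flow = 6, Min cut edges: (7,8)

Maximum flow: 6
Minimum cut: (7,8)
Partition: S = [0, 1, 2, 3, 4, 5, 6, 7], T = [8, 9]

Max-flow min-cut theorem verified: both equal 6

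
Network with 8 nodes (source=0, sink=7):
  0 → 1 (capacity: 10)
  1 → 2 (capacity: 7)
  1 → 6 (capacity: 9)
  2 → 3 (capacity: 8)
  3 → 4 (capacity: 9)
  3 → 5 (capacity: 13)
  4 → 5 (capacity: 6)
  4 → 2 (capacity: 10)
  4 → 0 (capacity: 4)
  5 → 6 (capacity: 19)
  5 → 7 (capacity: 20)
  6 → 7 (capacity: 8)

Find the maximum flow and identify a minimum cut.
Max flow = 10, Min cut edges: (0,1)

Maximum flow: 10
Minimum cut: (0,1)
Partition: S = [0], T = [1, 2, 3, 4, 5, 6, 7]

Max-flow min-cut theorem verified: both equal 10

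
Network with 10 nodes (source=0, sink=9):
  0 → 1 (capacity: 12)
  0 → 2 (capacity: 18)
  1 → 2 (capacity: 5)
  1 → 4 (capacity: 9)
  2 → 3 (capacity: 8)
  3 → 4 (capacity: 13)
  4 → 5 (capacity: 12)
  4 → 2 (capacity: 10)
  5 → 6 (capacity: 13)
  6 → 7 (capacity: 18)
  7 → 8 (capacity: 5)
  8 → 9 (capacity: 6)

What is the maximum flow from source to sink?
Maximum flow = 5

Max flow: 5

Flow assignment:
  0 → 1: 5/12
  1 → 4: 5/9
  2 → 3: 7/8
  3 → 4: 7/13
  4 → 5: 5/12
  4 → 2: 7/10
  5 → 6: 5/13
  6 → 7: 5/18
  7 → 8: 5/5
  8 → 9: 5/6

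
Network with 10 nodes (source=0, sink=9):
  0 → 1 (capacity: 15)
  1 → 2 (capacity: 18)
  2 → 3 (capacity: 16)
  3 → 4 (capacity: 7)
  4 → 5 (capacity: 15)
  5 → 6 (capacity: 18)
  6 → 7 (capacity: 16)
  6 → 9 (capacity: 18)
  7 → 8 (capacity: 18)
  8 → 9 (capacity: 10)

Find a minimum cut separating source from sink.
Min cut value = 7, edges: (3,4)

Min cut value: 7
Partition: S = [0, 1, 2, 3], T = [4, 5, 6, 7, 8, 9]
Cut edges: (3,4)

By max-flow min-cut theorem, max flow = min cut = 7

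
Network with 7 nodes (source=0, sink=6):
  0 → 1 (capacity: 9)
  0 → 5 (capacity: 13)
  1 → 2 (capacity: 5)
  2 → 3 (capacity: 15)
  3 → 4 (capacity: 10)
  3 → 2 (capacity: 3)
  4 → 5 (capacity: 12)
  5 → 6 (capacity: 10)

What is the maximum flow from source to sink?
Maximum flow = 10

Max flow: 10

Flow assignment:
  0 → 1: 5/9
  0 → 5: 5/13
  1 → 2: 5/5
  2 → 3: 5/15
  3 → 4: 5/10
  4 → 5: 5/12
  5 → 6: 10/10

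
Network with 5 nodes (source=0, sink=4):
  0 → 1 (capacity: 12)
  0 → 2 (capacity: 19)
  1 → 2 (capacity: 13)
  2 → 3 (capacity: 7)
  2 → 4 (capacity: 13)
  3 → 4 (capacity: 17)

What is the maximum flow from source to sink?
Maximum flow = 20

Max flow: 20

Flow assignment:
  0 → 1: 1/12
  0 → 2: 19/19
  1 → 2: 1/13
  2 → 3: 7/7
  2 → 4: 13/13
  3 → 4: 7/17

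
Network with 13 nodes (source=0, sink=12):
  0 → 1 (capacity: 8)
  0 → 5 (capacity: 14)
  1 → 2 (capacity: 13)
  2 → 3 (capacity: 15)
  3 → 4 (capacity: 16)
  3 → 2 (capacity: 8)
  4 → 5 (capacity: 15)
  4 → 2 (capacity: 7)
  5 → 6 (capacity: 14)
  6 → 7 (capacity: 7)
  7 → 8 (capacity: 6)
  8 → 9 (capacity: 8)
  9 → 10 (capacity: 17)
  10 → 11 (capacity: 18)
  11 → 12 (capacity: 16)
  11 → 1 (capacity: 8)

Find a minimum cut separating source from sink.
Min cut value = 6, edges: (7,8)

Min cut value: 6
Partition: S = [0, 1, 2, 3, 4, 5, 6, 7], T = [8, 9, 10, 11, 12]
Cut edges: (7,8)

By max-flow min-cut theorem, max flow = min cut = 6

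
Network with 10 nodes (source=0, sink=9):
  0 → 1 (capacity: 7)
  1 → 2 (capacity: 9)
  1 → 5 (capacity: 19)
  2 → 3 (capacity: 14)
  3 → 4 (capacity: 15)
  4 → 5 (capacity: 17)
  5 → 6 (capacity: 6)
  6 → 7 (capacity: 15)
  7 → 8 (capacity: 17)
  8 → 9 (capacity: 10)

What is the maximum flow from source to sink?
Maximum flow = 6

Max flow: 6

Flow assignment:
  0 → 1: 6/7
  1 → 5: 6/19
  5 → 6: 6/6
  6 → 7: 6/15
  7 → 8: 6/17
  8 → 9: 6/10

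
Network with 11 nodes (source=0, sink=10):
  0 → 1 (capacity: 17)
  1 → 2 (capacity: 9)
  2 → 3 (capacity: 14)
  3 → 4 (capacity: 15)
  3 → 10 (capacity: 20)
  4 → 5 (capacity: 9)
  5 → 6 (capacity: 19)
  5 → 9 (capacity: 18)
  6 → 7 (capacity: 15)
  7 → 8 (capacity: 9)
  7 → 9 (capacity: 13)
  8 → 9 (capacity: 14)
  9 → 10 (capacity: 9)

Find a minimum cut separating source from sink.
Min cut value = 9, edges: (1,2)

Min cut value: 9
Partition: S = [0, 1], T = [2, 3, 4, 5, 6, 7, 8, 9, 10]
Cut edges: (1,2)

By max-flow min-cut theorem, max flow = min cut = 9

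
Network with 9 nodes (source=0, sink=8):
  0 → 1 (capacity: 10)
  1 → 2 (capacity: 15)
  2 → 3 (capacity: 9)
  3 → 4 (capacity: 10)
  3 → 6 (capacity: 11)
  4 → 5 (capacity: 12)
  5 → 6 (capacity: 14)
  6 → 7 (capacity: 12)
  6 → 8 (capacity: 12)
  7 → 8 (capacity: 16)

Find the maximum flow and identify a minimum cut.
Max flow = 9, Min cut edges: (2,3)

Maximum flow: 9
Minimum cut: (2,3)
Partition: S = [0, 1, 2], T = [3, 4, 5, 6, 7, 8]

Max-flow min-cut theorem verified: both equal 9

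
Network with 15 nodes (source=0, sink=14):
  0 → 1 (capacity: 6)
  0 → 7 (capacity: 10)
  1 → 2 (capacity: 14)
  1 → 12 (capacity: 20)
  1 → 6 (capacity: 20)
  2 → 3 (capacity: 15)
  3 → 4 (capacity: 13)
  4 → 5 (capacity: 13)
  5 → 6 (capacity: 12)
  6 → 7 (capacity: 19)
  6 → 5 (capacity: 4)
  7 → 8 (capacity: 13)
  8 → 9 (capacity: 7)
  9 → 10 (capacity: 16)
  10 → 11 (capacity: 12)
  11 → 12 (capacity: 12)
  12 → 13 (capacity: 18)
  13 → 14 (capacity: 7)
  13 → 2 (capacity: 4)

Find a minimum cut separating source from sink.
Min cut value = 7, edges: (13,14)

Min cut value: 7
Partition: S = [0, 1, 2, 3, 4, 5, 6, 7, 8, 9, 10, 11, 12, 13], T = [14]
Cut edges: (13,14)

By max-flow min-cut theorem, max flow = min cut = 7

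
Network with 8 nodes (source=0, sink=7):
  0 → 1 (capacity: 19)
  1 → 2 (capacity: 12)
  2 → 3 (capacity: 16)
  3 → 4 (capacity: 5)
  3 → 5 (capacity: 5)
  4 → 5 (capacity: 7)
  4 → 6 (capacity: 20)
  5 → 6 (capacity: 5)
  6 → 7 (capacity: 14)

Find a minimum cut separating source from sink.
Min cut value = 10, edges: (3,4), (5,6)

Min cut value: 10
Partition: S = [0, 1, 2, 3, 5], T = [4, 6, 7]
Cut edges: (3,4), (5,6)

By max-flow min-cut theorem, max flow = min cut = 10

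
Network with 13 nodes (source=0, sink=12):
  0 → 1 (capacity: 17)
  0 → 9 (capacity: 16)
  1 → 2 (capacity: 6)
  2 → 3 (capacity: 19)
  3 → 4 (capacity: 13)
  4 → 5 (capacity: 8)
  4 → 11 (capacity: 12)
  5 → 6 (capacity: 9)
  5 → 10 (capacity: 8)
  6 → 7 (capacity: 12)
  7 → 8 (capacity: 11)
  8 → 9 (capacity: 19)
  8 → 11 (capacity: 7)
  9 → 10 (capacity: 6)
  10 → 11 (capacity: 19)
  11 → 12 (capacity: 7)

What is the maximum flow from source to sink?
Maximum flow = 7

Max flow: 7

Flow assignment:
  0 → 1: 6/17
  0 → 9: 1/16
  1 → 2: 6/6
  2 → 3: 6/19
  3 → 4: 6/13
  4 → 11: 6/12
  9 → 10: 1/6
  10 → 11: 1/19
  11 → 12: 7/7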